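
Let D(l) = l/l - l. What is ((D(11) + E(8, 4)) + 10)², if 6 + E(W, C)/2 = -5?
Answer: 484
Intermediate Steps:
E(W, C) = -22 (E(W, C) = -12 + 2*(-5) = -12 - 10 = -22)
D(l) = 1 - l
((D(11) + E(8, 4)) + 10)² = (((1 - 1*11) - 22) + 10)² = (((1 - 11) - 22) + 10)² = ((-10 - 22) + 10)² = (-32 + 10)² = (-22)² = 484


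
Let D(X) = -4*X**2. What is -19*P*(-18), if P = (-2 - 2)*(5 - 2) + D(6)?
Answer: -53352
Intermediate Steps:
P = -156 (P = (-2 - 2)*(5 - 2) - 4*6**2 = -4*3 - 4*36 = -12 - 144 = -156)
-19*P*(-18) = -19*(-156)*(-18) = 2964*(-18) = -53352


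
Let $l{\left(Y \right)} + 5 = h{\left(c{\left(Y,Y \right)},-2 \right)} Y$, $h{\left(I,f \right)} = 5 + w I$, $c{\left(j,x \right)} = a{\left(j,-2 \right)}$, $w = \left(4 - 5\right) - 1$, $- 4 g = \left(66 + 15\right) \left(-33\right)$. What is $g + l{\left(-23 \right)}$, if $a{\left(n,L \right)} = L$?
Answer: $\frac{1825}{4} \approx 456.25$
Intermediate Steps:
$g = \frac{2673}{4}$ ($g = - \frac{\left(66 + 15\right) \left(-33\right)}{4} = - \frac{81 \left(-33\right)}{4} = \left(- \frac{1}{4}\right) \left(-2673\right) = \frac{2673}{4} \approx 668.25$)
$w = -2$ ($w = -1 - 1 = -2$)
$c{\left(j,x \right)} = -2$
$h{\left(I,f \right)} = 5 - 2 I$
$l{\left(Y \right)} = -5 + 9 Y$ ($l{\left(Y \right)} = -5 + \left(5 - -4\right) Y = -5 + \left(5 + 4\right) Y = -5 + 9 Y$)
$g + l{\left(-23 \right)} = \frac{2673}{4} + \left(-5 + 9 \left(-23\right)\right) = \frac{2673}{4} - 212 = \frac{1825}{4}$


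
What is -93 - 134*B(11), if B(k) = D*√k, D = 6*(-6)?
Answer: -93 + 4824*√11 ≈ 15906.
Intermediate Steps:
D = -36
B(k) = -36*√k
-93 - 134*B(11) = -93 - (-4824)*√11 = -93 + 4824*√11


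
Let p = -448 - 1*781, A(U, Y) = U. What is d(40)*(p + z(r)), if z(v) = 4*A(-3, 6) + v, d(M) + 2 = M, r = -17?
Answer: -47804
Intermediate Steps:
d(M) = -2 + M
p = -1229 (p = -448 - 781 = -1229)
z(v) = -12 + v (z(v) = 4*(-3) + v = -12 + v)
d(40)*(p + z(r)) = (-2 + 40)*(-1229 + (-12 - 17)) = 38*(-1229 - 29) = 38*(-1258) = -47804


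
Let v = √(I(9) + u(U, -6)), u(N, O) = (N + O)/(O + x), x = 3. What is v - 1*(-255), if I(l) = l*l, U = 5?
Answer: 255 + 2*√183/3 ≈ 264.02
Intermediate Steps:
I(l) = l²
u(N, O) = (N + O)/(3 + O) (u(N, O) = (N + O)/(O + 3) = (N + O)/(3 + O))
v = 2*√183/3 (v = √(9² + (5 - 6)/(3 - 6)) = √(81 - 1/(-3)) = √(81 - ⅓*(-1)) = √(81 + ⅓) = √(244/3) = 2*√183/3 ≈ 9.0185)
v - 1*(-255) = 2*√183/3 - 1*(-255) = 2*√183/3 + 255 = 255 + 2*√183/3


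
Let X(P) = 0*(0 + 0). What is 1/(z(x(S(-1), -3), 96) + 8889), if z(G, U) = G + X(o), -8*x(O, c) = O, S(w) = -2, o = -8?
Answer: 4/35557 ≈ 0.00011250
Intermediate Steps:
x(O, c) = -O/8
X(P) = 0 (X(P) = 0*0 = 0)
z(G, U) = G (z(G, U) = G + 0 = G)
1/(z(x(S(-1), -3), 96) + 8889) = 1/(-1/8*(-2) + 8889) = 1/(1/4 + 8889) = 1/(35557/4) = 4/35557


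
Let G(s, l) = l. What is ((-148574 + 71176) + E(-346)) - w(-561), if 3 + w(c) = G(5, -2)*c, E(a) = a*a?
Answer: 41199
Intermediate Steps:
E(a) = a²
w(c) = -3 - 2*c
((-148574 + 71176) + E(-346)) - w(-561) = ((-148574 + 71176) + (-346)²) - (-3 - 2*(-561)) = (-77398 + 119716) - (-3 + 1122) = 42318 - 1*1119 = 42318 - 1119 = 41199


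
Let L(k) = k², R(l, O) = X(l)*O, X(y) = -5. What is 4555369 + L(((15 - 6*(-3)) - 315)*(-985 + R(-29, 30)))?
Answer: 102449360269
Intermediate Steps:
R(l, O) = -5*O
4555369 + L(((15 - 6*(-3)) - 315)*(-985 + R(-29, 30))) = 4555369 + (((15 - 6*(-3)) - 315)*(-985 - 5*30))² = 4555369 + (((15 + 18) - 315)*(-985 - 150))² = 4555369 + ((33 - 315)*(-1135))² = 4555369 + (-282*(-1135))² = 4555369 + 320070² = 4555369 + 102444804900 = 102449360269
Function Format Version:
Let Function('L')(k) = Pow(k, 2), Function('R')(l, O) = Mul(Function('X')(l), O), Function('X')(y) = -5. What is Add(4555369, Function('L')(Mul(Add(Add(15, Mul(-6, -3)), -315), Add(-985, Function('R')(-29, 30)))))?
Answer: 102449360269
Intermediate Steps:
Function('R')(l, O) = Mul(-5, O)
Add(4555369, Function('L')(Mul(Add(Add(15, Mul(-6, -3)), -315), Add(-985, Function('R')(-29, 30))))) = Add(4555369, Pow(Mul(Add(Add(15, Mul(-6, -3)), -315), Add(-985, Mul(-5, 30))), 2)) = Add(4555369, Pow(Mul(Add(Add(15, 18), -315), Add(-985, -150)), 2)) = Add(4555369, Pow(Mul(Add(33, -315), -1135), 2)) = Add(4555369, Pow(Mul(-282, -1135), 2)) = Add(4555369, Pow(320070, 2)) = Add(4555369, 102444804900) = 102449360269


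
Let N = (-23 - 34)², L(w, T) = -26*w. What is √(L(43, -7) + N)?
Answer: √2131 ≈ 46.163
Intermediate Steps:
N = 3249 (N = (-57)² = 3249)
√(L(43, -7) + N) = √(-26*43 + 3249) = √(-1118 + 3249) = √2131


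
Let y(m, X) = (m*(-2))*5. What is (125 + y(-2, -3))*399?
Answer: 57855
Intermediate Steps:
y(m, X) = -10*m (y(m, X) = -2*m*5 = -10*m)
(125 + y(-2, -3))*399 = (125 - 10*(-2))*399 = (125 + 20)*399 = 145*399 = 57855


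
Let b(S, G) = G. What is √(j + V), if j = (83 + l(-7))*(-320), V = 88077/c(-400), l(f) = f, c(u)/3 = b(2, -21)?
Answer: I*√11341659/21 ≈ 160.37*I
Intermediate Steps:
c(u) = -63 (c(u) = 3*(-21) = -63)
V = -29359/21 (V = 88077/(-63) = 88077*(-1/63) = -29359/21 ≈ -1398.0)
j = -24320 (j = (83 - 7)*(-320) = 76*(-320) = -24320)
√(j + V) = √(-24320 - 29359/21) = √(-540079/21) = I*√11341659/21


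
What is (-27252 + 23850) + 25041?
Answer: 21639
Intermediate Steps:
(-27252 + 23850) + 25041 = -3402 + 25041 = 21639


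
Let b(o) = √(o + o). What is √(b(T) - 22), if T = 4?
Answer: √(-22 + 2*√2) ≈ 4.3785*I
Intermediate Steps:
b(o) = √2*√o (b(o) = √(2*o) = √2*√o)
√(b(T) - 22) = √(√2*√4 - 22) = √(√2*2 - 22) = √(2*√2 - 22) = √(-22 + 2*√2)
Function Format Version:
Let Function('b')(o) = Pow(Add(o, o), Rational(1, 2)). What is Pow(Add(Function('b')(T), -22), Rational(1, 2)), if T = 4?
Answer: Pow(Add(-22, Mul(2, Pow(2, Rational(1, 2)))), Rational(1, 2)) ≈ Mul(4.3785, I)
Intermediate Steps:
Function('b')(o) = Mul(Pow(2, Rational(1, 2)), Pow(o, Rational(1, 2))) (Function('b')(o) = Pow(Mul(2, o), Rational(1, 2)) = Mul(Pow(2, Rational(1, 2)), Pow(o, Rational(1, 2))))
Pow(Add(Function('b')(T), -22), Rational(1, 2)) = Pow(Add(Mul(Pow(2, Rational(1, 2)), Pow(4, Rational(1, 2))), -22), Rational(1, 2)) = Pow(Add(Mul(Pow(2, Rational(1, 2)), 2), -22), Rational(1, 2)) = Pow(Add(Mul(2, Pow(2, Rational(1, 2))), -22), Rational(1, 2)) = Pow(Add(-22, Mul(2, Pow(2, Rational(1, 2)))), Rational(1, 2))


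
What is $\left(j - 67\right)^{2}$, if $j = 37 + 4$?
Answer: $676$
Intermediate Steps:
$j = 41$
$\left(j - 67\right)^{2} = \left(41 - 67\right)^{2} = \left(-26\right)^{2} = 676$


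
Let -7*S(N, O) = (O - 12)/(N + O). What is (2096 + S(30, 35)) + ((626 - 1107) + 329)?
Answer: 884497/455 ≈ 1943.9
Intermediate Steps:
S(N, O) = -(-12 + O)/(7*(N + O)) (S(N, O) = -(O - 12)/(7*(N + O)) = -(-12 + O)/(7*(N + O)))
(2096 + S(30, 35)) + ((626 - 1107) + 329) = (2096 + (12 - 1*35)/(7*(30 + 35))) + ((626 - 1107) + 329) = (2096 + (⅐)*(12 - 35)/65) + (-481 + 329) = (2096 + (⅐)*(1/65)*(-23)) - 152 = (2096 - 23/455) - 152 = 953657/455 - 152 = 884497/455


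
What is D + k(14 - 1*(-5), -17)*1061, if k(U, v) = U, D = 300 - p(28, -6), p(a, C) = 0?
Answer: 20459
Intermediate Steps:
D = 300 (D = 300 - 1*0 = 300 + 0 = 300)
D + k(14 - 1*(-5), -17)*1061 = 300 + (14 - 1*(-5))*1061 = 300 + (14 + 5)*1061 = 300 + 19*1061 = 300 + 20159 = 20459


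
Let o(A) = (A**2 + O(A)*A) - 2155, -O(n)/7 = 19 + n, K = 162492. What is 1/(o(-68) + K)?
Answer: 1/141637 ≈ 7.0603e-6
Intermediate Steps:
O(n) = -133 - 7*n (O(n) = -7*(19 + n) = -133 - 7*n)
o(A) = -2155 + A**2 + A*(-133 - 7*A) (o(A) = (A**2 + (-133 - 7*A)*A) - 2155 = (A**2 + A*(-133 - 7*A)) - 2155 = -2155 + A**2 + A*(-133 - 7*A))
1/(o(-68) + K) = 1/((-2155 + (-68)**2 - 7*(-68)*(19 - 68)) + 162492) = 1/((-2155 + 4624 - 7*(-68)*(-49)) + 162492) = 1/((-2155 + 4624 - 23324) + 162492) = 1/(-20855 + 162492) = 1/141637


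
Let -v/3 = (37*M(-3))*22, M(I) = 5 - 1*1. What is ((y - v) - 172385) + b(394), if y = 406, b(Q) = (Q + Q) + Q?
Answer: -161029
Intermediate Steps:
M(I) = 4 (M(I) = 5 - 1 = 4)
b(Q) = 3*Q (b(Q) = 2*Q + Q = 3*Q)
v = -9768 (v = -3*37*4*22 = -444*22 = -3*3256 = -9768)
((y - v) - 172385) + b(394) = ((406 - 1*(-9768)) - 172385) + 3*394 = ((406 + 9768) - 172385) + 1182 = (10174 - 172385) + 1182 = -162211 + 1182 = -161029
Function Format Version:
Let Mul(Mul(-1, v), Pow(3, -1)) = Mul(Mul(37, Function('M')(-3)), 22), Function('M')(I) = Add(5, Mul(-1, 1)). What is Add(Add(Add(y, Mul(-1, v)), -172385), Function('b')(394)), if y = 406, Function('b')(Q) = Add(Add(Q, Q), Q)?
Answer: -161029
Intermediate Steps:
Function('M')(I) = 4 (Function('M')(I) = Add(5, -1) = 4)
Function('b')(Q) = Mul(3, Q) (Function('b')(Q) = Add(Mul(2, Q), Q) = Mul(3, Q))
v = -9768 (v = Mul(-3, Mul(Mul(37, 4), 22)) = Mul(-3, Mul(148, 22)) = Mul(-3, 3256) = -9768)
Add(Add(Add(y, Mul(-1, v)), -172385), Function('b')(394)) = Add(Add(Add(406, Mul(-1, -9768)), -172385), Mul(3, 394)) = Add(Add(Add(406, 9768), -172385), 1182) = Add(Add(10174, -172385), 1182) = Add(-162211, 1182) = -161029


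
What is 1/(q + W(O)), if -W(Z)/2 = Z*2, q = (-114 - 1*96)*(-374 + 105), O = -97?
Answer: 1/56878 ≈ 1.7581e-5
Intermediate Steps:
q = 56490 (q = (-114 - 96)*(-269) = -210*(-269) = 56490)
W(Z) = -4*Z (W(Z) = -2*Z*2 = -4*Z)
1/(q + W(O)) = 1/(56490 - 4*(-97)) = 1/(56490 + 388) = 1/56878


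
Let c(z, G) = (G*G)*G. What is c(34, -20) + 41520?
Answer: 33520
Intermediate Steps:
c(z, G) = G³ (c(z, G) = G²*G = G³)
c(34, -20) + 41520 = (-20)³ + 41520 = -8000 + 41520 = 33520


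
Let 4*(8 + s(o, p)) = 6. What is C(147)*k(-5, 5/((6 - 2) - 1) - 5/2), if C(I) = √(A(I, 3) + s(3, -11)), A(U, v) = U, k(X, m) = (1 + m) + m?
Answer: -√562/3 ≈ -7.9022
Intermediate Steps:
k(X, m) = 1 + 2*m
s(o, p) = -13/2 (s(o, p) = -8 + (¼)*6 = -8 + 3/2 = -13/2)
C(I) = √(-13/2 + I) (C(I) = √(I - 13/2) = √(-13/2 + I))
C(147)*k(-5, 5/((6 - 2) - 1) - 5/2) = (√(-26 + 4*147)/2)*(1 + 2*(5/((6 - 2) - 1) - 5/2)) = (√(-26 + 588)/2)*(1 + 2*(5/(4 - 1) - 5*½)) = (√562/2)*(1 + 2*(5/3 - 5/2)) = (√562/2)*(1 + 2*(-⅚)) = (√562/2)*(1 - 5/3) = (√562/2)*(-⅔) = -√562/3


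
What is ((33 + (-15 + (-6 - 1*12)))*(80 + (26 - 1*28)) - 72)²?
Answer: 5184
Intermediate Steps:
((33 + (-15 + (-6 - 1*12)))*(80 + (26 - 1*28)) - 72)² = ((33 + (-15 + (-6 - 12)))*(80 + (26 - 28)) - 72)² = ((33 + (-15 - 18))*(80 - 2) - 72)² = ((33 - 33)*78 - 72)² = (0*78 - 72)² = (0 - 72)² = (-72)² = 5184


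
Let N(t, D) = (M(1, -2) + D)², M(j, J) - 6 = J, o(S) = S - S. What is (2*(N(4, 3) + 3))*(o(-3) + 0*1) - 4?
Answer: -4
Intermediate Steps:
o(S) = 0
M(j, J) = 6 + J
N(t, D) = (4 + D)² (N(t, D) = ((6 - 2) + D)² = (4 + D)²)
(2*(N(4, 3) + 3))*(o(-3) + 0*1) - 4 = (2*((4 + 3)² + 3))*(0 + 0*1) - 4 = (2*(7² + 3))*(0 + 0) - 4 = (2*(49 + 3))*0 - 4 = (2*52)*0 - 4 = 104*0 - 4 = 0 - 4 = -4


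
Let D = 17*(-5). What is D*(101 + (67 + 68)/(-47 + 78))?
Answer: -277610/31 ≈ -8955.2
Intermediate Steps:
D = -85
D*(101 + (67 + 68)/(-47 + 78)) = -85*(101 + (67 + 68)/(-47 + 78)) = -85*(101 + 135/31) = -85*3266/31 = -277610/31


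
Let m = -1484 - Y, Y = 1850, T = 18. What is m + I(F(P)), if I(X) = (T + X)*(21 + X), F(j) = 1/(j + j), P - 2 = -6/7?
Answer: -752319/256 ≈ -2938.7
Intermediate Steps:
P = 8/7 (P = 2 - 6/7 = 8/7 ≈ 1.1429)
F(j) = 1/(2*j)
m = -3334 (m = -1484 - 1*1850 = -1484 - 1850 = -3334)
I(X) = (18 + X)*(21 + X)
m + I(F(P)) = -3334 + (378 + (1/(2*(8/7)))**2 + 39*(1/(2*(8/7)))) = -3334 + (378 + ((1/2)*(7/8))**2 + 39*((1/2)*(7/8))) = -3334 + (378 + (7/16)**2 + 39*(7/16)) = -3334 + (378 + 49/256 + 273/16) = -3334 + 101185/256 = -752319/256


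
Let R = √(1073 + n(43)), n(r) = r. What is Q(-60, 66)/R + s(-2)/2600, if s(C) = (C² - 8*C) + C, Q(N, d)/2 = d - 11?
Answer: 9/1300 + 55*√31/93 ≈ 3.2997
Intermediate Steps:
Q(N, d) = -22 + 2*d (Q(N, d) = 2*(d - 11) = 2*(-11 + d) = -22 + 2*d)
R = 6*√31 (R = √(1073 + 43) = √1116 = 6*√31 ≈ 33.407)
s(C) = C² - 7*C
Q(-60, 66)/R + s(-2)/2600 = (-22 + 2*66)/((6*√31)) - 2*(-7 - 2)/2600 = (-22 + 132)*(√31/186) - 2*(-9)*(1/2600) = 110*(√31/186) + 18*(1/2600) = 55*√31/93 + 9/1300 = 9/1300 + 55*√31/93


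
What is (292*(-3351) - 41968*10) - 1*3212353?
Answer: -4610525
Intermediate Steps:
(292*(-3351) - 41968*10) - 1*3212353 = (-978492 - 1*419680) - 3212353 = (-978492 - 419680) - 3212353 = -1398172 - 3212353 = -4610525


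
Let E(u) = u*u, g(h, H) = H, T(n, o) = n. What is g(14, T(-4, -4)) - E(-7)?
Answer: -53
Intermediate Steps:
E(u) = u²
g(14, T(-4, -4)) - E(-7) = -4 - 1*(-7)² = -4 - 1*49 = -4 - 49 = -53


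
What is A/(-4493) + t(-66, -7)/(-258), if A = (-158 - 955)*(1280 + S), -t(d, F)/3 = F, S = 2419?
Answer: 354029431/386398 ≈ 916.23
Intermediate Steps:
t(d, F) = -3*F
A = -4116987 (A = (-158 - 955)*(1280 + 2419) = -1113*3699 = -4116987)
A/(-4493) + t(-66, -7)/(-258) = -4116987/(-4493) - 3*(-7)/(-258) = -4116987*(-1/4493) + 21*(-1/258) = 4116987/4493 - 7/86 = 354029431/386398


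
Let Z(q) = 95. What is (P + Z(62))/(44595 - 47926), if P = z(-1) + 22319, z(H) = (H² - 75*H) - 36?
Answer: -22454/3331 ≈ -6.7409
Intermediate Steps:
z(H) = -36 + H² - 75*H
P = 22359 (P = (-36 + (-1)² - 75*(-1)) + 22319 = (-36 + 1 + 75) + 22319 = 40 + 22319 = 22359)
(P + Z(62))/(44595 - 47926) = (22359 + 95)/(44595 - 47926) = 22454/(-3331) = 22454*(-1/3331) = -22454/3331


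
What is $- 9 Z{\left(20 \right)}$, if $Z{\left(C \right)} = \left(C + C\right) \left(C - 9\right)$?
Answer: $-3960$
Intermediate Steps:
$Z{\left(C \right)} = 2 C \left(-9 + C\right)$
$- 9 Z{\left(20 \right)} = - 9 \cdot 2 \cdot 20 \left(-9 + 20\right) = - 9 \cdot 2 \cdot 20 \cdot 11 = \left(-9\right) 440 = -3960$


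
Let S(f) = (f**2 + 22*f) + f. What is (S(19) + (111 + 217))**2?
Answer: 1267876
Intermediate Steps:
S(f) = f**2 + 23*f
(S(19) + (111 + 217))**2 = (19*(23 + 19) + (111 + 217))**2 = (19*42 + 328)**2 = (798 + 328)**2 = 1126**2 = 1267876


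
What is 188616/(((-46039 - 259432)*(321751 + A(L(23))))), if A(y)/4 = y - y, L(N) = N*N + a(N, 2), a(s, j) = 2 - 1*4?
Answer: -188616/98285599721 ≈ -1.9191e-6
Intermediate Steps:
a(s, j) = -2 (a(s, j) = 2 - 4 = -2)
L(N) = -2 + N**2 (L(N) = N*N - 2 = N**2 - 2 = -2 + N**2)
A(y) = 0 (A(y) = 4*(y - y) = 4*0 = 0)
188616/(((-46039 - 259432)*(321751 + A(L(23))))) = 188616/(((-46039 - 259432)*(321751 + 0))) = 188616/((-305471*321751)) = 188616/(-98285599721) = 188616*(-1/98285599721) = -188616/98285599721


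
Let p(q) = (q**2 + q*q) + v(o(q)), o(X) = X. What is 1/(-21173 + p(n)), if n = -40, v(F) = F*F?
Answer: -1/16373 ≈ -6.1076e-5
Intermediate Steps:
v(F) = F**2
p(q) = 3*q**2 (p(q) = (q**2 + q*q) + q**2 = (q**2 + q**2) + q**2 = 2*q**2 + q**2 = 3*q**2)
1/(-21173 + p(n)) = 1/(-21173 + 3*(-40)**2) = 1/(-21173 + 3*1600) = 1/(-21173 + 4800) = 1/(-16373) = -1/16373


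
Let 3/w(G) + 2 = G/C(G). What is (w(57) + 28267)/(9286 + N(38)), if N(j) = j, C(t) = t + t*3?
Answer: 197857/65268 ≈ 3.0315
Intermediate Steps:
C(t) = 4*t (C(t) = t + 3*t = 4*t)
w(G) = -12/7 (w(G) = 3/(-2 + G/((4*G))) = 3/(-2 + G*(1/(4*G))) = 3/(-2 + ¼) = 3/(-7/4) = 3*(-4/7) = -12/7)
(w(57) + 28267)/(9286 + N(38)) = (-12/7 + 28267)/(9286 + 38) = (197857/7)/9324 = (197857/7)*(1/9324) = 197857/65268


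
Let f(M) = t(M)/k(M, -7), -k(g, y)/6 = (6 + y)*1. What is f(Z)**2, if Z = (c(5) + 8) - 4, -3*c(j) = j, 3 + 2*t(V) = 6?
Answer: 1/16 ≈ 0.062500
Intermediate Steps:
k(g, y) = -36 - 6*y (k(g, y) = -6*(6 + y) = -36 - 6*y)
t(V) = 3/2 (t(V) = -3/2 + (1/2)*6 = -3/2 + 3 = 3/2)
c(j) = -j/3
Z = 7/3 (Z = (-1/3*5 + 8) - 4 = (-5/3 + 8) - 4 = 19/3 - 4 = 7/3 ≈ 2.3333)
f(M) = 1/4 (f(M) = 3/(2*(-36 - 6*(-7))) = 3/(2*(-36 + 42)) = (3/2)/6 = (3/2)*(1/6) = 1/4)
f(Z)**2 = (1/4)**2 = 1/16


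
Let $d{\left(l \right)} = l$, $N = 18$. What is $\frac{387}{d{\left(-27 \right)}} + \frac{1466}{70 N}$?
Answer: $- \frac{8297}{630} \approx -13.17$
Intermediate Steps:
$\frac{387}{d{\left(-27 \right)}} + \frac{1466}{70 N} = \frac{387}{-27} + \frac{1466}{70 \cdot 18} = 387 \left(- \frac{1}{27}\right) + \frac{1466}{1260} = - \frac{43}{3} + 1466 \cdot \frac{1}{1260} = - \frac{43}{3} + \frac{733}{630} = - \frac{8297}{630}$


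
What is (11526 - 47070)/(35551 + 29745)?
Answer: -4443/8162 ≈ -0.54435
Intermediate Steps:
(11526 - 47070)/(35551 + 29745) = -35544/65296 = -35544*1/65296 = -4443/8162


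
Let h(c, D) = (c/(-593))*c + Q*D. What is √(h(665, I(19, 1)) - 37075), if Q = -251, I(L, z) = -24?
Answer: 6*I*√310591459/593 ≈ 178.32*I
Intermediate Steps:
h(c, D) = -251*D - c²/593 (h(c, D) = (c/(-593))*c - 251*D = (c*(-1/593))*c - 251*D = (-c/593)*c - 251*D = -c²/593 - 251*D = -251*D - c²/593)
√(h(665, I(19, 1)) - 37075) = √((-251*(-24) - 1/593*665²) - 37075) = √((6024 - 1/593*442225) - 37075) = √((6024 - 442225/593) - 37075) = √(3130007/593 - 37075) = √(-18855468/593) = 6*I*√310591459/593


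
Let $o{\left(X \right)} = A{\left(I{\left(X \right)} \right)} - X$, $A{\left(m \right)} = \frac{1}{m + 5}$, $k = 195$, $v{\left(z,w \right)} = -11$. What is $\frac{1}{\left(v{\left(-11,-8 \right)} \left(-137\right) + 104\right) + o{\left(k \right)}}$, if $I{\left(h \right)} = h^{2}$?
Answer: $\frac{38030}{53850481} \approx 0.00070621$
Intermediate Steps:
$A{\left(m \right)} = \frac{1}{5 + m}$
$o{\left(X \right)} = \frac{1}{5 + X^{2}} - X$
$\frac{1}{\left(v{\left(-11,-8 \right)} \left(-137\right) + 104\right) + o{\left(k \right)}} = \frac{1}{\left(\left(-11\right) \left(-137\right) + 104\right) + \left(\frac{1}{5 + 195^{2}} - 195\right)} = \frac{1}{\left(1507 + 104\right) - \left(195 - \frac{1}{5 + 38025}\right)} = \frac{1}{1611 - \left(195 - \frac{1}{38030}\right)} = \frac{1}{1611 + \left(\frac{1}{38030} - 195\right)} = \frac{1}{1611 - \frac{7415849}{38030}} = \frac{1}{\frac{53850481}{38030}} = \frac{38030}{53850481}$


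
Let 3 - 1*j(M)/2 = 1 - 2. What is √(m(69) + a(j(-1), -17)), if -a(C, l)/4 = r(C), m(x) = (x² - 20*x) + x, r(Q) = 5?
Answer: 7*√70 ≈ 58.566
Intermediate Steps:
j(M) = 8 (j(M) = 6 - 2*(1 - 2) = 6 - 2*(-1) = 6 + 2 = 8)
m(x) = x² - 19*x
a(C, l) = -20 (a(C, l) = -4*5 = -20)
√(m(69) + a(j(-1), -17)) = √(69*(-19 + 69) - 20) = √(69*50 - 20) = √(3450 - 20) = √3430 = 7*√70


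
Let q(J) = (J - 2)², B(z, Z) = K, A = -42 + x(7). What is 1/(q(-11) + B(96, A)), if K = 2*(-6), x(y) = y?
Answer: 1/157 ≈ 0.0063694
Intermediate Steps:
A = -35 (A = -42 + 7 = -35)
K = -12
B(z, Z) = -12
q(J) = (-2 + J)²
1/(q(-11) + B(96, A)) = 1/((-2 - 11)² - 12) = 1/((-13)² - 12) = 1/(169 - 12) = 1/157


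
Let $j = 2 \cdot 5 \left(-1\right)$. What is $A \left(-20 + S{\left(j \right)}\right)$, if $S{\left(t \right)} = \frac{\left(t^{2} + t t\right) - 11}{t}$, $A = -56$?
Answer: $\frac{10892}{5} \approx 2178.4$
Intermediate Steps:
$j = -10$ ($j = 10 \left(-1\right) = -10$)
$S{\left(t \right)} = \frac{-11 + 2 t^{2}}{t}$ ($S{\left(t \right)} = \frac{\left(t^{2} + t^{2}\right) - 11}{t} = \frac{2 t^{2} - 11}{t} = \frac{-11 + 2 t^{2}}{t}$)
$A \left(-20 + S{\left(j \right)}\right) = - 56 \left(-20 + \left(- \frac{11}{-10} + 2 \left(-10\right)\right)\right) = - 56 \left(-20 - \frac{189}{10}\right) = \left(-56\right) \left(- \frac{389}{10}\right) = \frac{10892}{5}$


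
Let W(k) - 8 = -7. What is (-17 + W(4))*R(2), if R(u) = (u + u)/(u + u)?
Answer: -16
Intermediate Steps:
W(k) = 1 (W(k) = 8 - 7 = 1)
R(u) = 1 (R(u) = (2*u)/((2*u)) = (2*u)*(1/(2*u)) = 1)
(-17 + W(4))*R(2) = (-17 + 1)*1 = -16*1 = -16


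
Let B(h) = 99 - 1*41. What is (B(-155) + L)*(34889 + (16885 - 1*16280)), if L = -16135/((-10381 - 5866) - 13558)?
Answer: 12386163710/5961 ≈ 2.0779e+6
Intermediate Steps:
B(h) = 58 (B(h) = 99 - 41 = 58)
L = 3227/5961 (L = -16135/(-16247 - 13558) = -16135/(-29805) = -16135*(-1/29805) = 3227/5961 ≈ 0.54135)
(B(-155) + L)*(34889 + (16885 - 1*16280)) = (58 + 3227/5961)*(34889 + (16885 - 1*16280)) = 348965*(34889 + (16885 - 16280))/5961 = 348965*(34889 + 605)/5961 = (348965/5961)*35494 = 12386163710/5961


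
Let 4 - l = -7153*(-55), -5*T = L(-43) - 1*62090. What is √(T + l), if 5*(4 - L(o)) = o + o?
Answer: I*√9524931/5 ≈ 617.25*I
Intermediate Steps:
L(o) = 4 - 2*o/5 (L(o) = 4 - (o + o)/5 = 4 - 2*o/5)
T = 310344/25 (T = -((4 - ⅖*(-43)) - 1*62090)/5 = -((4 + 86/5) - 62090)/5 = -(106/5 - 62090)/5 = -⅕*(-310344/5) = 310344/25 ≈ 12414.)
l = -393411 (l = 4 - (-7153)*(-55) = 4 - 1*393415 = 4 - 393415 = -393411)
√(T + l) = √(310344/25 - 393411) = √(-9524931/25) = I*√9524931/5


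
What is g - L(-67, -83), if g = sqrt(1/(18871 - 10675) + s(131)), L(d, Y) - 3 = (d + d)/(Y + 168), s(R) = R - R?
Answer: -121/85 + sqrt(2049)/4098 ≈ -1.4125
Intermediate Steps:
s(R) = 0
L(d, Y) = 3 + 2*d/(168 + Y) (L(d, Y) = 3 + (d + d)/(Y + 168) = 3 + (2*d)/(168 + Y) = 3 + 2*d/(168 + Y))
g = sqrt(2049)/4098 (g = sqrt(1/(18871 - 10675) + 0) = sqrt(1/8196 + 0) = sqrt(1/8196) = sqrt(2049)/4098 ≈ 0.011046)
g - L(-67, -83) = sqrt(2049)/4098 - (504 + 2*(-67) + 3*(-83))/(168 - 83) = sqrt(2049)/4098 - (504 - 134 - 249)/85 = sqrt(2049)/4098 - 121/85 = -121/85 + sqrt(2049)/4098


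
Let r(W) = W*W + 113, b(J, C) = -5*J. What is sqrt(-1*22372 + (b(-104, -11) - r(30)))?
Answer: I*sqrt(22865) ≈ 151.21*I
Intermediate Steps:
r(W) = 113 + W**2 (r(W) = W**2 + 113 = 113 + W**2)
sqrt(-1*22372 + (b(-104, -11) - r(30))) = sqrt(-1*22372 + (-5*(-104) - (113 + 30**2))) = sqrt(-22372 + (520 - (113 + 900))) = sqrt(-22372 + (520 - 1*1013)) = sqrt(-22372 + (520 - 1013)) = sqrt(-22372 - 493) = sqrt(-22865) = I*sqrt(22865)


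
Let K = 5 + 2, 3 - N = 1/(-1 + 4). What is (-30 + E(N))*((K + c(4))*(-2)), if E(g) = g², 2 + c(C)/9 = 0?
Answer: -4532/9 ≈ -503.56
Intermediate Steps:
c(C) = -18 (c(C) = -18 + 9*0 = -18 + 0 = -18)
N = 8/3 (N = 3 - 1/(-1 + 4) = 3 - 1/3 = 3 - 1*⅓ = 3 - ⅓ = 8/3 ≈ 2.6667)
K = 7
(-30 + E(N))*((K + c(4))*(-2)) = (-30 + (8/3)²)*((7 - 18)*(-2)) = (-30 + 64/9)*(-11*(-2)) = -206/9*22 = -4532/9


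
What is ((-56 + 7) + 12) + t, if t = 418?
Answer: 381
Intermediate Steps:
((-56 + 7) + 12) + t = ((-56 + 7) + 12) + 418 = (-49 + 12) + 418 = -37 + 418 = 381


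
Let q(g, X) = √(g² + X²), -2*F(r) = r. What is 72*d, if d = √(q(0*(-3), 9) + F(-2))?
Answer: 72*√10 ≈ 227.68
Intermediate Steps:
F(r) = -r/2
q(g, X) = √(X² + g²)
d = √10 (d = √(√(9² + (0*(-3))²) - ½*(-2)) = √(√(81 + 0²) + 1) = √(√(81 + 0) + 1) = √(√81 + 1) = √(9 + 1) = √10 ≈ 3.1623)
72*d = 72*√10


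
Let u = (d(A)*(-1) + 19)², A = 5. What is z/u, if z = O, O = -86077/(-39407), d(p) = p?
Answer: 86077/7723772 ≈ 0.011144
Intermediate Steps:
O = 86077/39407 (O = -86077*(-1/39407) = 86077/39407 ≈ 2.1843)
z = 86077/39407 ≈ 2.1843
u = 196 (u = (5*(-1) + 19)² = (-5 + 19)² = 14² = 196)
z/u = (86077/39407)/196 = (86077/39407)*(1/196) = 86077/7723772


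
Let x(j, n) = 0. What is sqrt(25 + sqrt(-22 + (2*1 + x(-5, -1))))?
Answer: sqrt(25 + 2*I*sqrt(5)) ≈ 5.0198 + 0.44545*I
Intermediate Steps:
sqrt(25 + sqrt(-22 + (2*1 + x(-5, -1)))) = sqrt(25 + sqrt(-22 + (2*1 + 0))) = sqrt(25 + sqrt(-22 + (2 + 0))) = sqrt(25 + sqrt(-22 + 2)) = sqrt(25 + sqrt(-20)) = sqrt(25 + 2*I*sqrt(5))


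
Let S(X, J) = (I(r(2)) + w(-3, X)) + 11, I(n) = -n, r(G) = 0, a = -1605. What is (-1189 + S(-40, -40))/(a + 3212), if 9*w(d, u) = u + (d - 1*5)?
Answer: -3550/4821 ≈ -0.73636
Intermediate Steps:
w(d, u) = -5/9 + d/9 + u/9 (w(d, u) = (u + (d - 1*5))/9 = (u + (d - 5))/9 = (u + (-5 + d))/9 = (-5 + d + u)/9 = -5/9 + d/9 + u/9)
S(X, J) = 91/9 + X/9 (S(X, J) = (-1*0 + (-5/9 + (⅑)*(-3) + X/9)) + 11 = (0 + (-5/9 - ⅓ + X/9)) + 11 = (0 + (-8/9 + X/9)) + 11 = (-8/9 + X/9) + 11 = 91/9 + X/9)
(-1189 + S(-40, -40))/(a + 3212) = (-1189 + (91/9 + (⅑)*(-40)))/(-1605 + 3212) = (-1189 + (91/9 - 40/9))/1607 = (-1189 + 17/3)*(1/1607) = -3550/3*1/1607 = -3550/4821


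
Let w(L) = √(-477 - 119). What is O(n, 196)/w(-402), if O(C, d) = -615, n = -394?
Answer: 615*I*√149/298 ≈ 25.191*I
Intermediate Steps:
w(L) = 2*I*√149 (w(L) = √(-596) = 2*I*√149)
O(n, 196)/w(-402) = -615*(-I*√149/298) = -(-615)*I*√149/298 = 615*I*√149/298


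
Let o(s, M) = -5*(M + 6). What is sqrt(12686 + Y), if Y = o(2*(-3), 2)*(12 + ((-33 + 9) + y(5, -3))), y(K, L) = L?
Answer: sqrt(13286) ≈ 115.26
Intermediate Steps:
o(s, M) = -30 - 5*M (o(s, M) = -5*(6 + M) = -30 - 5*M)
Y = 600 (Y = (-30 - 5*2)*(12 + ((-33 + 9) - 3)) = (-30 - 10)*(12 + (-24 - 3)) = -40*(12 - 27) = -40*(-15) = 600)
sqrt(12686 + Y) = sqrt(12686 + 600) = sqrt(13286)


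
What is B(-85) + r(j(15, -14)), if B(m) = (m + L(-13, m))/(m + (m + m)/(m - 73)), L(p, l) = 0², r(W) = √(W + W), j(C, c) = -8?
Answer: 79/78 + 4*I ≈ 1.0128 + 4.0*I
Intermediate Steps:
r(W) = √2*√W (r(W) = √(2*W) = √2*√W)
L(p, l) = 0
B(m) = m/(m + 2*m/(-73 + m)) (B(m) = (m + 0)/(m + (m + m)/(m - 73)) = m/(m + (2*m)/(-73 + m)) = m/(m + 2*m/(-73 + m)))
B(-85) + r(j(15, -14)) = (-73 - 85)/(-71 - 85) + √2*√(-8) = -158/(-156) + √2*(2*I*√2) = -1/156*(-158) + 4*I = 79/78 + 4*I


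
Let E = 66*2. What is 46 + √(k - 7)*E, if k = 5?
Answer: 46 + 132*I*√2 ≈ 46.0 + 186.68*I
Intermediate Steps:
E = 132
46 + √(k - 7)*E = 46 + √(5 - 7)*132 = 46 + √(-2)*132 = 46 + (I*√2)*132 = 46 + 132*I*√2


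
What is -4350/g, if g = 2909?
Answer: -4350/2909 ≈ -1.4954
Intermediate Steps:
-4350/g = -4350/2909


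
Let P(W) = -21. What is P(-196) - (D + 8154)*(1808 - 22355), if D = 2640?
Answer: 221784297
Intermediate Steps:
P(-196) - (D + 8154)*(1808 - 22355) = -21 - (2640 + 8154)*(1808 - 22355) = -21 - 10794*(-20547) = -21 - 1*(-221784318) = -21 + 221784318 = 221784297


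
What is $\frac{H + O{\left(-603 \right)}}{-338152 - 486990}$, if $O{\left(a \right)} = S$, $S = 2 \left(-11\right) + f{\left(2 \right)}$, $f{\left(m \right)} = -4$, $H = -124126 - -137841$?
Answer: $- \frac{13689}{825142} \approx -0.01659$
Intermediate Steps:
$H = 13715$ ($H = -124126 + 137841 = 13715$)
$S = -26$ ($S = 2 \left(-11\right) - 4 = -22 - 4 = -26$)
$O{\left(a \right)} = -26$
$\frac{H + O{\left(-603 \right)}}{-338152 - 486990} = \frac{13715 - 26}{-338152 - 486990} = \frac{13689}{-825142} = 13689 \left(- \frac{1}{825142}\right) = - \frac{13689}{825142}$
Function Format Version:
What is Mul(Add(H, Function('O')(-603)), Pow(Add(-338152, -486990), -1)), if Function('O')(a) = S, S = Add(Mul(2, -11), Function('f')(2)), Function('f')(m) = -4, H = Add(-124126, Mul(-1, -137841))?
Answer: Rational(-13689, 825142) ≈ -0.016590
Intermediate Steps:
H = 13715 (H = Add(-124126, 137841) = 13715)
S = -26 (S = Add(Mul(2, -11), -4) = Add(-22, -4) = -26)
Function('O')(a) = -26
Mul(Add(H, Function('O')(-603)), Pow(Add(-338152, -486990), -1)) = Mul(Add(13715, -26), Pow(Add(-338152, -486990), -1)) = Mul(13689, Pow(-825142, -1)) = Mul(13689, Rational(-1, 825142)) = Rational(-13689, 825142)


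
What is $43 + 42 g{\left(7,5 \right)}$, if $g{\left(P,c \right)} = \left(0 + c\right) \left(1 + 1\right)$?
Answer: $463$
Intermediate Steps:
$g{\left(P,c \right)} = 2 c$ ($g{\left(P,c \right)} = c 2 = 2 c$)
$43 + 42 g{\left(7,5 \right)} = 43 + 42 \cdot 2 \cdot 5 = 43 + 42 \cdot 10 = 43 + 420 = 463$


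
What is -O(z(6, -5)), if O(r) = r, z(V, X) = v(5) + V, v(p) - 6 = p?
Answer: -17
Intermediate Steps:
v(p) = 6 + p
z(V, X) = 11 + V (z(V, X) = (6 + 5) + V = 11 + V)
-O(z(6, -5)) = -(11 + 6) = -1*17 = -17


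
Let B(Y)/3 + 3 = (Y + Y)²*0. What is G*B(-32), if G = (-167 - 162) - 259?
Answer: 5292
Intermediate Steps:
B(Y) = -9 (B(Y) = -9 + 3*((Y + Y)²*0) = -9 + 3*((2*Y)²*0) = -9 + 3*((4*Y²)*0) = -9 + 3*0 = -9 + 0 = -9)
G = -588 (G = -329 - 259 = -588)
G*B(-32) = -588*(-9) = 5292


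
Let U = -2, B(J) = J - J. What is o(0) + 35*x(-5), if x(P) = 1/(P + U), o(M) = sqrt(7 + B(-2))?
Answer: -5 + sqrt(7) ≈ -2.3542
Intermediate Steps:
B(J) = 0
o(M) = sqrt(7) (o(M) = sqrt(7 + 0) = sqrt(7))
x(P) = 1/(-2 + P) (x(P) = 1/(P - 2) = 1/(-2 + P))
o(0) + 35*x(-5) = sqrt(7) + 35/(-2 - 5) = sqrt(7) + 35/(-7) = sqrt(7) + 35*(-1/7) = sqrt(7) - 5 = -5 + sqrt(7)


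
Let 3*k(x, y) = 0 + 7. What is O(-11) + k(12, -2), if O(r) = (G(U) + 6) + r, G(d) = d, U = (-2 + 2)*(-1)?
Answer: -8/3 ≈ -2.6667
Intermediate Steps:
U = 0 (U = 0*(-1) = 0)
k(x, y) = 7/3 (k(x, y) = (0 + 7)/3 = (⅓)*7 = 7/3)
O(r) = 6 + r (O(r) = (0 + 6) + r = 6 + r)
O(-11) + k(12, -2) = (6 - 11) + 7/3 = -5 + 7/3 = -8/3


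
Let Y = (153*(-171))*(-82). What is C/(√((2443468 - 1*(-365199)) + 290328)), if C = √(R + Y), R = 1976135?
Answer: √12772510991495/3098995 ≈ 1.1532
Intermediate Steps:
Y = 2145366 (Y = -26163*(-82) = 2145366)
C = √4121501 (C = √(1976135 + 2145366) = √4121501 ≈ 2030.1)
C/(√((2443468 - 1*(-365199)) + 290328)) = √4121501/(√((2443468 - 1*(-365199)) + 290328)) = √4121501/(√((2443468 + 365199) + 290328)) = √4121501/(√(2808667 + 290328)) = √4121501/(√3098995) = √4121501*(√3098995/3098995) = √12772510991495/3098995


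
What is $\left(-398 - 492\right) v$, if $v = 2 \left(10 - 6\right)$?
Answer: $-7120$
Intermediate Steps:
$v = 8$ ($v = 2 \cdot 4 = 8$)
$\left(-398 - 492\right) v = \left(-398 - 492\right) 8 = \left(-890\right) 8 = -7120$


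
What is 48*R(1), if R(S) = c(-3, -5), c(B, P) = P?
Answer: -240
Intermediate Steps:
R(S) = -5
48*R(1) = 48*(-5) = -240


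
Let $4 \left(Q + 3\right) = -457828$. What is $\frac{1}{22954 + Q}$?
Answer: $- \frac{1}{91506} \approx -1.0928 \cdot 10^{-5}$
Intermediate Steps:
$Q = -114460$ ($Q = -3 + \frac{1}{4} \left(-457828\right) = -3 - 114457 = -114460$)
$\frac{1}{22954 + Q} = \frac{1}{22954 - 114460} = \frac{1}{-91506} = - \frac{1}{91506}$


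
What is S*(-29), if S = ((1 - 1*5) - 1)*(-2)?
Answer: -290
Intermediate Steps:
S = 10 (S = ((1 - 5) - 1)*(-2) = (-4 - 1)*(-2) = -5*(-2) = 10)
S*(-29) = 10*(-29) = -290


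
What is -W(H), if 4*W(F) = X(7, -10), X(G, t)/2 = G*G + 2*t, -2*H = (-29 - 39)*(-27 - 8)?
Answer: -29/2 ≈ -14.500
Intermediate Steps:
H = -1190 (H = -(-29 - 39)*(-27 - 8)/2 = -(-34)*(-35) = -1/2*2380 = -1190)
X(G, t) = 2*G**2 + 4*t (X(G, t) = 2*(G*G + 2*t) = 2*(G**2 + 2*t) = 2*G**2 + 4*t)
W(F) = 29/2 (W(F) = (2*7**2 + 4*(-10))/4 = (2*49 - 40)/4 = (98 - 40)/4 = (1/4)*58 = 29/2)
-W(H) = -1*29/2 = -29/2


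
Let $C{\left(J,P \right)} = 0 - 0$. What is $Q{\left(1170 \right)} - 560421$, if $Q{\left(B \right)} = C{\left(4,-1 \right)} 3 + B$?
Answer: $-559251$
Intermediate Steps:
$C{\left(J,P \right)} = 0$ ($C{\left(J,P \right)} = 0 + 0 = 0$)
$Q{\left(B \right)} = B$ ($Q{\left(B \right)} = 0 \cdot 3 + B = 0 + B = B$)
$Q{\left(1170 \right)} - 560421 = 1170 - 560421 = -559251$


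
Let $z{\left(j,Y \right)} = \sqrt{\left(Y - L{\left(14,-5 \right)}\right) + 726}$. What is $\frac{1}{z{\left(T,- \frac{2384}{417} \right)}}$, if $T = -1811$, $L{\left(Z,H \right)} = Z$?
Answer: $\frac{\sqrt{30703710}}{147260} \approx 0.037628$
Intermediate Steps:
$z{\left(j,Y \right)} = \sqrt{712 + Y}$ ($z{\left(j,Y \right)} = \sqrt{\left(Y - 14\right) + 726} = \sqrt{\left(-14 + Y\right) + 726} = \sqrt{712 + Y}$)
$\frac{1}{z{\left(T,- \frac{2384}{417} \right)}} = \frac{1}{\sqrt{712 - \frac{2384}{417}}} = \frac{1}{\sqrt{\frac{294520}{417}}} = \frac{1}{\frac{2}{417} \sqrt{30703710}} = \frac{\sqrt{30703710}}{147260}$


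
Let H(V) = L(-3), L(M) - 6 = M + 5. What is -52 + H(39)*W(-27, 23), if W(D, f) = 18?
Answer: 92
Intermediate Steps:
L(M) = 11 + M (L(M) = 6 + (M + 5) = 6 + (5 + M) = 11 + M)
H(V) = 8 (H(V) = 11 - 3 = 8)
-52 + H(39)*W(-27, 23) = -52 + 8*18 = -52 + 144 = 92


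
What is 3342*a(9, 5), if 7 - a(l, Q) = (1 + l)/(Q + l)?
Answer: 147048/7 ≈ 21007.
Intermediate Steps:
a(l, Q) = 7 - (1 + l)/(Q + l)
3342*a(9, 5) = 3342*((-1 + 6*9 + 7*5)/(5 + 9)) = 3342*((-1 + 54 + 35)/14) = 3342*((1/14)*88) = 3342*(44/7) = 147048/7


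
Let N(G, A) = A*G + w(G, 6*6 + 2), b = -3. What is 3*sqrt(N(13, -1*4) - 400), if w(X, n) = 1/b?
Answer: I*sqrt(4071) ≈ 63.804*I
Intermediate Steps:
w(X, n) = -1/3 (w(X, n) = 1/(-3) = -1/3)
N(G, A) = -1/3 + A*G (N(G, A) = A*G - 1/3 = -1/3 + A*G)
3*sqrt(N(13, -1*4) - 400) = 3*sqrt((-1/3 - 1*4*13) - 400) = 3*sqrt((-1/3 - 4*13) - 400) = 3*sqrt((-1/3 - 52) - 400) = 3*sqrt(-157/3 - 400) = 3*sqrt(-1357/3) = 3*(I*sqrt(4071)/3) = I*sqrt(4071)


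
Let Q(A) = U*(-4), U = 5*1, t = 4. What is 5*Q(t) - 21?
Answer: -121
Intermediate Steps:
U = 5
Q(A) = -20 (Q(A) = 5*(-4) = -20)
5*Q(t) - 21 = 5*(-20) - 21 = -100 - 21 = -121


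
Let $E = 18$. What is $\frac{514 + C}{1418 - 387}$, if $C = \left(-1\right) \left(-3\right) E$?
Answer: $\frac{568}{1031} \approx 0.55092$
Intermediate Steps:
$C = 54$ ($C = \left(-1\right) \left(-3\right) 18 = 3 \cdot 18 = 54$)
$\frac{514 + C}{1418 - 387} = \frac{514 + 54}{1418 - 387} = \frac{568}{1031}$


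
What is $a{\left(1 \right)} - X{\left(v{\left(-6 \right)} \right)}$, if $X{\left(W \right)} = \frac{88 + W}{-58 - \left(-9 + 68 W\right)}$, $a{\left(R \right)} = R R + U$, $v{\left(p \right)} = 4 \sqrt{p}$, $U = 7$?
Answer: $\frac{716256}{89261} - \frac{4748 i \sqrt{6}}{89261} \approx 8.0243 - 0.13029 i$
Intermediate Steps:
$a{\left(R \right)} = 7 + R^{2}$ ($a{\left(R \right)} = R R + 7 = R^{2} + 7 = 7 + R^{2}$)
$X{\left(W \right)} = \frac{88 + W}{-49 - 68 W}$ ($X{\left(W \right)} = \frac{88 + W}{-58 - \left(-9 + 68 W\right)} = \frac{88 + W}{-49 - 68 W}$)
$a{\left(1 \right)} - X{\left(v{\left(-6 \right)} \right)} = \left(7 + 1^{2}\right) - \frac{-88 - 4 \sqrt{-6}}{49 + 68 \cdot 4 \sqrt{-6}} = \left(7 + 1\right) - \frac{-88 - 4 i \sqrt{6}}{49 + 68 \cdot 4 i \sqrt{6}} = 8 - \frac{-88 - 4 i \sqrt{6}}{49 + 68 \cdot 4 i \sqrt{6}} = 8 - \frac{-88 - 4 i \sqrt{6}}{49 + 272 i \sqrt{6}}$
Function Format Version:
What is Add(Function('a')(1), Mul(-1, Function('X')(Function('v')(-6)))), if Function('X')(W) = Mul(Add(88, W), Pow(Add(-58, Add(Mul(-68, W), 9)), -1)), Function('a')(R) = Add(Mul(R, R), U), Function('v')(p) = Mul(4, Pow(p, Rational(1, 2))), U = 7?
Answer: Add(Rational(716256, 89261), Mul(Rational(-4748, 89261), I, Pow(6, Rational(1, 2)))) ≈ Add(8.0243, Mul(-0.13029, I))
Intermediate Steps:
Function('a')(R) = Add(7, Pow(R, 2)) (Function('a')(R) = Add(Mul(R, R), 7) = Add(Pow(R, 2), 7) = Add(7, Pow(R, 2)))
Function('X')(W) = Mul(Pow(Add(-49, Mul(-68, W)), -1), Add(88, W)) (Function('X')(W) = Mul(Add(88, W), Pow(Add(-58, Add(9, Mul(-68, W))), -1)) = Mul(Add(88, W), Pow(Add(-49, Mul(-68, W)), -1)) = Mul(Pow(Add(-49, Mul(-68, W)), -1), Add(88, W)))
Add(Function('a')(1), Mul(-1, Function('X')(Function('v')(-6)))) = Add(Add(7, Pow(1, 2)), Mul(-1, Mul(Pow(Add(49, Mul(68, Mul(4, Pow(-6, Rational(1, 2))))), -1), Add(-88, Mul(-1, Mul(4, Pow(-6, Rational(1, 2)))))))) = Add(Add(7, 1), Mul(-1, Mul(Pow(Add(49, Mul(68, Mul(4, Mul(I, Pow(6, Rational(1, 2)))))), -1), Add(-88, Mul(-1, Mul(4, Mul(I, Pow(6, Rational(1, 2))))))))) = Add(8, Mul(-1, Mul(Pow(Add(49, Mul(68, Mul(4, I, Pow(6, Rational(1, 2))))), -1), Add(-88, Mul(-1, Mul(4, I, Pow(6, Rational(1, 2)))))))) = Add(8, Mul(-1, Mul(Pow(Add(49, Mul(272, I, Pow(6, Rational(1, 2)))), -1), Add(-88, Mul(-4, I, Pow(6, Rational(1, 2))))))) = Add(8, Mul(-1, Pow(Add(49, Mul(272, I, Pow(6, Rational(1, 2)))), -1), Add(-88, Mul(-4, I, Pow(6, Rational(1, 2))))))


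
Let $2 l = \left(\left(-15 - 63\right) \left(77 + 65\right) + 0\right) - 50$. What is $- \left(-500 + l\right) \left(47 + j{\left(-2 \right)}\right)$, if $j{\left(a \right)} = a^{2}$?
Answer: $309213$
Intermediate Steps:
$l = -5563$ ($l = \frac{\left(\left(-15 - 63\right) \left(77 + 65\right) + 0\right) - 50}{2} = \frac{\left(\left(-78\right) 142 + 0\right) - 50}{2} = \frac{\left(-11076 + 0\right) - 50}{2} = \frac{-11076 - 50}{2} = \frac{1}{2} \left(-11126\right) = -5563$)
$- \left(-500 + l\right) \left(47 + j{\left(-2 \right)}\right) = - \left(-500 - 5563\right) \left(47 + \left(-2\right)^{2}\right) = - \left(-6063\right) \left(47 + 4\right) = - \left(-6063\right) 51 = \left(-1\right) \left(-309213\right) = 309213$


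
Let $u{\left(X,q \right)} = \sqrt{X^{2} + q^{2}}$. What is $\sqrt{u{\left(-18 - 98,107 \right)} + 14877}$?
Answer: $\sqrt{14877 + \sqrt{24905}} \approx 122.62$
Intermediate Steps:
$\sqrt{u{\left(-18 - 98,107 \right)} + 14877} = \sqrt{\sqrt{\left(-18 - 98\right)^{2} + 107^{2}} + 14877} = \sqrt{\sqrt{\left(-18 - 98\right)^{2} + 11449} + 14877} = \sqrt{\sqrt{\left(-116\right)^{2} + 11449} + 14877} = \sqrt{\sqrt{13456 + 11449} + 14877} = \sqrt{\sqrt{24905} + 14877} = \sqrt{14877 + \sqrt{24905}}$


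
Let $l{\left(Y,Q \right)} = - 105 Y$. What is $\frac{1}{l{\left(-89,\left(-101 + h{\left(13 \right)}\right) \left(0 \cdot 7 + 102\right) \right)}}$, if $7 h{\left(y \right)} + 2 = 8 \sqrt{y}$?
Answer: $\frac{1}{9345} \approx 0.00010701$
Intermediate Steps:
$h{\left(y \right)} = - \frac{2}{7} + \frac{8 \sqrt{y}}{7}$
$\frac{1}{l{\left(-89,\left(-101 + h{\left(13 \right)}\right) \left(0 \cdot 7 + 102\right) \right)}} = \frac{1}{\left(-105\right) \left(-89\right)} = \frac{1}{9345}$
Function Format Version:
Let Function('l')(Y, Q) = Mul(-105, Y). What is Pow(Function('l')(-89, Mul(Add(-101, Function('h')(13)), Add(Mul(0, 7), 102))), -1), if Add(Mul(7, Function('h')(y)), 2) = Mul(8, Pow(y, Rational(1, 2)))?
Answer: Rational(1, 9345) ≈ 0.00010701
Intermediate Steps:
Function('h')(y) = Add(Rational(-2, 7), Mul(Rational(8, 7), Pow(y, Rational(1, 2)))) (Function('h')(y) = Add(Rational(-2, 7), Mul(Rational(1, 7), Mul(8, Pow(y, Rational(1, 2))))) = Add(Rational(-2, 7), Mul(Rational(8, 7), Pow(y, Rational(1, 2)))))
Pow(Function('l')(-89, Mul(Add(-101, Function('h')(13)), Add(Mul(0, 7), 102))), -1) = Pow(Mul(-105, -89), -1) = Pow(9345, -1) = Rational(1, 9345)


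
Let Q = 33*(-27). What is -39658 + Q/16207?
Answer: -642738097/16207 ≈ -39658.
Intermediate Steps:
Q = -891
-39658 + Q/16207 = -39658 - 891/16207 = -642738097/16207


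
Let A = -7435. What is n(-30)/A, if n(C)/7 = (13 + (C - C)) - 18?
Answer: 7/1487 ≈ 0.0047075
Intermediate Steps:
n(C) = -35 (n(C) = 7*((13 + (C - C)) - 18) = 7*((13 + 0) - 18) = 7*(13 - 18) = 7*(-5) = -35)
n(-30)/A = -35/(-7435) = -35*(-1/7435) = 7/1487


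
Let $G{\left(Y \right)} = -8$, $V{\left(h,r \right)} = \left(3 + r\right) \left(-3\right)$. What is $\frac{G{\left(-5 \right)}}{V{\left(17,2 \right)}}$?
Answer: $\frac{8}{15} \approx 0.53333$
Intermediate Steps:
$V{\left(h,r \right)} = -9 - 3 r$
$\frac{G{\left(-5 \right)}}{V{\left(17,2 \right)}} = - \frac{8}{-9 - 6} = - \frac{8}{-15} = \left(-8\right) \left(- \frac{1}{15}\right) = \frac{8}{15}$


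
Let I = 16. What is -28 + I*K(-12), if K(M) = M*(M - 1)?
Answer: 2468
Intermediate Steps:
K(M) = M*(-1 + M)
-28 + I*K(-12) = -28 + 16*(-12*(-1 - 12)) = -28 + 16*(-12*(-13)) = -28 + 16*156 = -28 + 2496 = 2468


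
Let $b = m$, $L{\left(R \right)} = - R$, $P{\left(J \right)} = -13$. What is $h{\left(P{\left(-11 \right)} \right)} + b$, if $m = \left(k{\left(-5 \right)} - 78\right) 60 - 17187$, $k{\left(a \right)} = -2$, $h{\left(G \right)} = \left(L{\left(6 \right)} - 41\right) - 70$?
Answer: $-22104$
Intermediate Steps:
$h{\left(G \right)} = -117$ ($h{\left(G \right)} = \left(\left(-1\right) 6 - 41\right) - 70 = \left(-6 - 41\right) - 70 = -47 - 70 = -117$)
$m = -21987$ ($m = \left(-2 - 78\right) 60 - 17187 = \left(-80\right) 60 - 17187 = -4800 - 17187 = -21987$)
$b = -21987$
$h{\left(P{\left(-11 \right)} \right)} + b = -117 - 21987 = -22104$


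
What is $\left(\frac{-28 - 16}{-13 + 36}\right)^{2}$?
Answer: $\frac{1936}{529} \approx 3.6597$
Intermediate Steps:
$\left(\frac{-28 - 16}{-13 + 36}\right)^{2} = \left(- \frac{44}{23}\right)^{2} = \frac{1936}{529}$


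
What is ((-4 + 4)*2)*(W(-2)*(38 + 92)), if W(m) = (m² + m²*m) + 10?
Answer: 0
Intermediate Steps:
W(m) = 10 + m² + m³ (W(m) = (m² + m³) + 10 = 10 + m² + m³)
((-4 + 4)*2)*(W(-2)*(38 + 92)) = ((-4 + 4)*2)*((10 + (-2)² + (-2)³)*(38 + 92)) = (0*2)*((10 + 4 - 8)*130) = 0*(6*130) = 0*780 = 0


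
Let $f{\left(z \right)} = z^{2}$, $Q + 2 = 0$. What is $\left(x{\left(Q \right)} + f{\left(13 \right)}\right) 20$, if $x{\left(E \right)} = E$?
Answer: $3340$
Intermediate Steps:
$Q = -2$ ($Q = -2 + 0 = -2$)
$\left(x{\left(Q \right)} + f{\left(13 \right)}\right) 20 = \left(-2 + 13^{2}\right) 20 = \left(-2 + 169\right) 20 = 167 \cdot 20 = 3340$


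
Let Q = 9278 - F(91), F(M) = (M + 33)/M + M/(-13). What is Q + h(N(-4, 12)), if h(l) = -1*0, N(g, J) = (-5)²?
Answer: 844811/91 ≈ 9283.6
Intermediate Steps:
N(g, J) = 25
F(M) = -M/13 + (33 + M)/M (F(M) = (33 + M)/M + M*(-1/13) = (33 + M)/M - M/13 = -M/13 + (33 + M)/M)
h(l) = 0
Q = 844811/91 (Q = 9278 - (1 + 33/91 - 1/13*91) = 9278 - (1 + 33*(1/91) - 7) = 9278 - (1 + 33/91 - 7) = 9278 - 1*(-513/91) = 9278 + 513/91 = 844811/91 ≈ 9283.6)
Q + h(N(-4, 12)) = 844811/91 + 0 = 844811/91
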